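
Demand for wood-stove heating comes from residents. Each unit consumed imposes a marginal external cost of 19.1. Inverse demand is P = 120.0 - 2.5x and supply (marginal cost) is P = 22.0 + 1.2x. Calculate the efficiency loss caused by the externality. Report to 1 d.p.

DWL = 49.3

Market equilibrium (private): 22.0 + 1.2x = 120.0 - 2.5x → x_m = 26.4865.
Social marginal benefit = demand − MEC = 100.9 - 2.5x.
Set SMB = MC: 100.9 - 2.5x = 22.0 + 1.2x → x* = 21.3243.
The welfare-loss triangle has base |x_m − x*| and height MEC(x_m) (the vertical gap between SMB and MC is zero at x* and MEC at x_m).
DWL = ½ × 5.1622 × 19.1000 = 49.2990.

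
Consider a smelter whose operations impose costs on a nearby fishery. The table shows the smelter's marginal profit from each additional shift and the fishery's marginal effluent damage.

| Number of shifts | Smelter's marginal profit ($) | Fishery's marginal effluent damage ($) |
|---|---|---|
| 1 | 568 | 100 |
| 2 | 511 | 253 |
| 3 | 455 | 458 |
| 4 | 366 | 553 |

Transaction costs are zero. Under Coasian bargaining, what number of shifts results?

2

Bargaining reaches the level where marginal profit last exceeds marginal effluent damage.
That holds through level 2 (511 ≥ 253) but not at 3 (455 < 458).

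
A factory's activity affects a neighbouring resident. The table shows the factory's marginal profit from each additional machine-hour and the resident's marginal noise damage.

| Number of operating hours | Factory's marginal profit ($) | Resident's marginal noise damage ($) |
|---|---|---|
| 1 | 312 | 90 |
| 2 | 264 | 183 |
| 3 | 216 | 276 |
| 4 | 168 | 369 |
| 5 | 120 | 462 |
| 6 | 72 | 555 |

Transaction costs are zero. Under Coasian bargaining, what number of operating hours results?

Bargaining reaches the level where marginal profit last exceeds marginal noise damage.
That holds through level 2 (264 ≥ 183) but not at 3 (216 < 276).

2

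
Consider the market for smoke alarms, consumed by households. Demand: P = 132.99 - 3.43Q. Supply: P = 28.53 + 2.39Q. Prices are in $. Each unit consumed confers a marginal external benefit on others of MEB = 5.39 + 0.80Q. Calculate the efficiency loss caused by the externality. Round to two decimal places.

Market equilibrium (private): 28.53 + 2.39Q = 132.99 - 3.43Q → Q_m = 17.9485.
Social marginal benefit = demand + MEB = 138.38 - 2.63Q.
Set SMB = MC: 138.38 - 2.63Q = 28.53 + 2.39Q → Q* = 21.8825.
Between Q* and Q_m the wedge SMB − MC runs linearly from 0 to MEB(Q_m), so the loss is a triangle.
DWL = ½ × 3.9340 × 19.7488 = 38.8459.

DWL = $38.85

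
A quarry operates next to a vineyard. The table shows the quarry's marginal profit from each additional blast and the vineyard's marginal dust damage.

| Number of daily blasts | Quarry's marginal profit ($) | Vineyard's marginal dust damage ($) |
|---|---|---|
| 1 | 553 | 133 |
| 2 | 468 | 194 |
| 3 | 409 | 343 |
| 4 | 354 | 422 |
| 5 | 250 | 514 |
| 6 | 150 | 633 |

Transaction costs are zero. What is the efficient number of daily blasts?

3

Bargaining reaches the level where marginal profit last exceeds marginal dust damage.
That holds through level 3 (409 ≥ 343) but not at 4 (354 < 422).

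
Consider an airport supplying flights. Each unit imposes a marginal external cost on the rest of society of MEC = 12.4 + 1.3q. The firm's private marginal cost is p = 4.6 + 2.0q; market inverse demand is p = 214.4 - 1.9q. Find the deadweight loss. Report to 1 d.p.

DWL = 651.8

Market equilibrium (private): 4.6 + 2.0q = 214.4 - 1.9q → q_m = 53.7949.
Social marginal cost = private MC + MEC = 17.0 + 3.3q.
Set SMC = demand: 17.0 + 3.3q = 214.4 - 1.9q → q* = 37.9615.
Height of the DWL triangle at q_m is SMC(q_m) − demand(q_m) = MEC(q_m) = 82.3333.
DWL = ½ × 15.8334 × 82.3333 = 651.8080.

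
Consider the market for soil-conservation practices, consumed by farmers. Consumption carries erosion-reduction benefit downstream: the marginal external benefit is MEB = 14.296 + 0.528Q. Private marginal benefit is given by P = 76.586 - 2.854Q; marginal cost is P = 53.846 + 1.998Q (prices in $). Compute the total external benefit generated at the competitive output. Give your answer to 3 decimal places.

Market equilibrium (private): 53.846 + 1.998Q = 76.586 - 2.854Q → Q_m = 4.6867.
Total external benefit = ∫₀^{Q_m} (14.296 + 0.528Q) dQ = 14.296×4.6867 + ½×0.528×4.6867² = 72.7999.

$72.800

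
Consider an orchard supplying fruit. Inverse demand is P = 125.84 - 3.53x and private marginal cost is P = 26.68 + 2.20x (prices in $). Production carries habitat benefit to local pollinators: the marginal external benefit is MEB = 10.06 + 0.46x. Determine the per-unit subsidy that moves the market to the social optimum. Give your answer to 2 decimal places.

Social marginal cost = private MC − MEB = 16.62 + 1.74x.
Set SMC = demand: 16.62 + 1.74x = 125.84 - 3.53x → x* = 20.7249.
The Pigouvian subsidy equals MEB at x*: 10.06 + 0.46×20.7249 = 19.5935.

subsidy = $19.59 per unit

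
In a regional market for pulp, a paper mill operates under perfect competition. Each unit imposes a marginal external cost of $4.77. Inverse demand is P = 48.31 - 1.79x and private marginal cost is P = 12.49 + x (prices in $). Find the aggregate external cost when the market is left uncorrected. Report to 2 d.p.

Market equilibrium (private): 12.49 + x = 48.31 - 1.79x → x_m = 12.8387.
Total external cost = MEC × x_m = 4.77 × 12.8387 = 61.2406.

$61.24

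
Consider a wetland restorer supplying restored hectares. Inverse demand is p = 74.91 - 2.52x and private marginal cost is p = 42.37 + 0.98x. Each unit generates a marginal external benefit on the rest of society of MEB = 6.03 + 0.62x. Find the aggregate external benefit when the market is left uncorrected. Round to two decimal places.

82.86

Market equilibrium (private): 42.37 + 0.98x = 74.91 - 2.52x → x_m = 9.2971.
Total external benefit = ∫₀^{x_m} (6.03 + 0.62x) dx = 6.03×9.2971 + ½×0.62×9.2971² = 82.8567.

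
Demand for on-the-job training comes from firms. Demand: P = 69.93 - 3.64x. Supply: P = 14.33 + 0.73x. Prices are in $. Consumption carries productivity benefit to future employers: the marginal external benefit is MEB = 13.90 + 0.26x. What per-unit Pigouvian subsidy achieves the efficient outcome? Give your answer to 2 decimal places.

subsidy = $18.30 per unit

Social marginal benefit = demand + MEB = 83.83 - 3.38x.
Set SMB = MC: 83.83 - 3.38x = 14.33 + 0.73x → x* = 16.9100.
The Pigouvian subsidy equals MEB at x*: 13.90 + 0.26×16.9100 = 18.2966.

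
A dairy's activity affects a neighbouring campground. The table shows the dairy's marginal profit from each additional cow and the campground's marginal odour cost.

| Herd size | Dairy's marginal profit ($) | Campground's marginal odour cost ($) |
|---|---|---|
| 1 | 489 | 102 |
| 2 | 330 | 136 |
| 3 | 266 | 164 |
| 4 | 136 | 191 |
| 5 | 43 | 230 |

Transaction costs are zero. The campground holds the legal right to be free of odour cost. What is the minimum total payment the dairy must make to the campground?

Efficient level: marginal profit ≥ marginal odour cost through level 3, so k* = 3.
With the campground holding the right, the dairy must at least compensate total damage at k*: 102 + 136 + 164 = 402.

$402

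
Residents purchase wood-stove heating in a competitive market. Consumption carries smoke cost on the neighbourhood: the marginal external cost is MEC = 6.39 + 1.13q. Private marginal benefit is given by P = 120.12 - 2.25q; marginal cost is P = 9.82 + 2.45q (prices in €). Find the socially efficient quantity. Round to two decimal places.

Social marginal benefit = demand − MEC = 113.73 - 3.38q.
Set SMB = MC: 113.73 - 3.38q = 9.82 + 2.45q → q* = 17.8233.

q* = 17.82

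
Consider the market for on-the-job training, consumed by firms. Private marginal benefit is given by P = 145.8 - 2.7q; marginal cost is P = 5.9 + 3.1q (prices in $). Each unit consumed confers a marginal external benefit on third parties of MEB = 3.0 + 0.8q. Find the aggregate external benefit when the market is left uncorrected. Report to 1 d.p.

$305.1

Market equilibrium (private): 5.9 + 3.1q = 145.8 - 2.7q → q_m = 24.1207.
Total external benefit = ∫₀^{q_m} (3.0 + 0.8q) dq = 3.0×24.1207 + ½×0.8×24.1207² = 305.0854.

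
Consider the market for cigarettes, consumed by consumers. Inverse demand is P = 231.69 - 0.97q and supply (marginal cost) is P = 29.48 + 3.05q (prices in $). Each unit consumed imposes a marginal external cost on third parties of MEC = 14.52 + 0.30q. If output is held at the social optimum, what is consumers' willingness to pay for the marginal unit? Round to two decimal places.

Social marginal benefit = demand − MEC = 217.17 - 1.27q.
Set SMB = MC: 217.17 - 1.27q = 29.48 + 3.05q → q* = 43.4468.
Consumer price on the demand curve at q*: 231.69 − 0.97×43.4468 = 189.5466.

P = $189.55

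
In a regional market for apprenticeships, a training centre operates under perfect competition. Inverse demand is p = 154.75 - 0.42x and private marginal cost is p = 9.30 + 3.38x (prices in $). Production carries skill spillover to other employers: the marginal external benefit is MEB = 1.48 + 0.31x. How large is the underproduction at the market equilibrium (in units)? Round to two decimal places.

3.82 units

Market equilibrium (private): 9.30 + 3.38x = 154.75 - 0.42x → x_m = 38.2763.
Social marginal cost = private MC − MEB = 7.82 + 3.07x.
Set SMC = demand: 7.82 + 3.07x = 154.75 - 0.42x → x* = 42.1003.
Gap = |38.2763 − 42.1003| = 3.8240.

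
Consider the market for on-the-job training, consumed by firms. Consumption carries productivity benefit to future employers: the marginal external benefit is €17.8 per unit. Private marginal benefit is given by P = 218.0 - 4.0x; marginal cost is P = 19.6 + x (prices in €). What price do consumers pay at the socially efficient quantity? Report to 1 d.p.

Social marginal benefit = demand + MEB = 235.8 - 4.0x.
Set SMB = MC: 235.8 - 4.0x = 19.6 + x → x* = 43.2400.
Consumer price on the demand curve at x*: 218.0 − 4.0×43.2400 = 45.0400.

P = €45.0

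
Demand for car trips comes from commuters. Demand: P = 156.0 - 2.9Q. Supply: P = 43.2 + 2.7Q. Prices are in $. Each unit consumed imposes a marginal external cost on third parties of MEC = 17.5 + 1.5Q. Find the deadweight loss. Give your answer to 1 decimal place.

Market equilibrium (private): 43.2 + 2.7Q = 156.0 - 2.9Q → Q_m = 20.1429.
Social marginal benefit = demand − MEC = 138.5 - 4.4Q.
Set SMB = MC: 138.5 - 4.4Q = 43.2 + 2.7Q → Q* = 13.4225.
Between Q* and Q_m the wedge MC − SMB runs linearly from 0 to MEC(Q_m), so the loss is a triangle.
DWL = ½ × 6.7204 × 47.7143 = 160.3296.

DWL = $160.3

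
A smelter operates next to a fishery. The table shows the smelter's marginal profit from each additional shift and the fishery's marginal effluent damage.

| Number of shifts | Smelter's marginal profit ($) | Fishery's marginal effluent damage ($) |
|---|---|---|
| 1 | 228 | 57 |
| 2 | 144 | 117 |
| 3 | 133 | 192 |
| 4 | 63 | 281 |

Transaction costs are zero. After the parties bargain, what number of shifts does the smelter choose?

Bargaining reaches the level where marginal profit last exceeds marginal effluent damage.
That holds through level 2 (144 ≥ 117) but not at 3 (133 < 192).

2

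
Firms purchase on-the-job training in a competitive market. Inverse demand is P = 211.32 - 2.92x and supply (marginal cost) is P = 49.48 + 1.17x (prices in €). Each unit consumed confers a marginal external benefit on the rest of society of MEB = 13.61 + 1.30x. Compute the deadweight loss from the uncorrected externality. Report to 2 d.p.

DWL = €758.35

Market equilibrium (private): 49.48 + 1.17x = 211.32 - 2.92x → x_m = 39.5697.
Social marginal benefit = demand + MEB = 224.93 - 1.62x.
Set SMB = MC: 224.93 - 1.62x = 49.48 + 1.17x → x* = 62.8853.
The loss is the area between SMB and MC from x* to x_m; with linear curves that's a triangle of height MEB(x_m).
DWL = ½ × 23.3156 × 65.0506 = 758.3469.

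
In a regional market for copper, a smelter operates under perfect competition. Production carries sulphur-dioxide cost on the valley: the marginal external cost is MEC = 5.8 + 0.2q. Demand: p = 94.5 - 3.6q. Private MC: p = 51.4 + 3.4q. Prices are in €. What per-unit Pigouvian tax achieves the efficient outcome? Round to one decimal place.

Social marginal cost = private MC + MEC = 57.2 + 3.6q.
Set SMC = demand: 57.2 + 3.6q = 94.5 - 3.6q → q* = 5.1806.
The Pigouvian tax equals MEC at q*: 5.8 + 0.2×5.1806 = 6.8361.

tax = €6.8 per unit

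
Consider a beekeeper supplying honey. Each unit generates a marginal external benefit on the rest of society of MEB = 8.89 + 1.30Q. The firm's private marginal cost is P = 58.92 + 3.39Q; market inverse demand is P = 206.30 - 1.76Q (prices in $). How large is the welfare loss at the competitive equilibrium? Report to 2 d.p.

Market equilibrium (private): 58.92 + 3.39Q = 206.30 - 1.76Q → Q_m = 28.6175.
Social marginal cost = private MC − MEB = 50.03 + 2.09Q.
Set SMC = demand: 50.03 + 2.09Q = 206.30 - 1.76Q → Q* = 40.5896.
The welfare-loss triangle has base |Q_m − Q*| and height MEB(Q_m) (the vertical gap between SMC and demand is zero at Q* and MEB at Q_m).
DWL = ½ × 11.9721 × 46.0927 = 275.9132.

DWL = $275.91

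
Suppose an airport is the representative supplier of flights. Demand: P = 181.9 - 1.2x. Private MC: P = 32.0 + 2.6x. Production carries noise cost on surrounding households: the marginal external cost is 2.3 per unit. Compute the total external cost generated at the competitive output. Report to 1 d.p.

90.7

Market equilibrium (private): 32.0 + 2.6x = 181.9 - 1.2x → x_m = 39.4474.
Total external cost = MEC × x_m = 2.3 × 39.4474 = 90.7290.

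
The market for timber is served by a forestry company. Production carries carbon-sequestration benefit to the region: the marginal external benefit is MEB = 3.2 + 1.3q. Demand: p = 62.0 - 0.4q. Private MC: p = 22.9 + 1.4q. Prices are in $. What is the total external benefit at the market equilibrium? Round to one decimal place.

Market equilibrium (private): 22.9 + 1.4q = 62.0 - 0.4q → q_m = 21.7222.
Total external benefit = ∫₀^{q_m} (3.2 + 1.3q) dq = 3.2×21.7222 + ½×1.3×21.7222² = 376.2161.

$376.2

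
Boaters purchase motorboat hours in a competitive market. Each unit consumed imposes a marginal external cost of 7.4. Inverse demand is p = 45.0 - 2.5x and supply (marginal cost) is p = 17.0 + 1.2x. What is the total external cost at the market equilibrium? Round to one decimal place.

Market equilibrium (private): 17.0 + 1.2x = 45.0 - 2.5x → x_m = 7.5676.
Total external cost = MEC × x_m = 7.4 × 7.5676 = 56.0002.

56.0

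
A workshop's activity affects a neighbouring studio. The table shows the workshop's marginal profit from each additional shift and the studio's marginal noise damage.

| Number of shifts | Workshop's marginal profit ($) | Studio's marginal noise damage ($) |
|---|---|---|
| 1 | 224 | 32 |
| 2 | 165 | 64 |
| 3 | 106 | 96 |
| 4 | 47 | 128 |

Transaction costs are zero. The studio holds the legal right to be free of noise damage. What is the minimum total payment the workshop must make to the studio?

Efficient level: marginal profit ≥ marginal noise damage through level 3, so k* = 3.
With the studio holding the right, the workshop must at least compensate total damage at k*: 32 + 64 + 96 = 192.

$192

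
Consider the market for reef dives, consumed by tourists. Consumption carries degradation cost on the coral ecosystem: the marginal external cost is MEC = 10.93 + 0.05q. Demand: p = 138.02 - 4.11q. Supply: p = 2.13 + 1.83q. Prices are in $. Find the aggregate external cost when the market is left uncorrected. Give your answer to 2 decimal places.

$263.13

Market equilibrium (private): 2.13 + 1.83q = 138.02 - 4.11q → q_m = 22.8771.
Total external cost = ∫₀^{q_m} (10.93 + 0.05q) dq = 10.93×22.8771 + ½×0.05×22.8771² = 263.1307.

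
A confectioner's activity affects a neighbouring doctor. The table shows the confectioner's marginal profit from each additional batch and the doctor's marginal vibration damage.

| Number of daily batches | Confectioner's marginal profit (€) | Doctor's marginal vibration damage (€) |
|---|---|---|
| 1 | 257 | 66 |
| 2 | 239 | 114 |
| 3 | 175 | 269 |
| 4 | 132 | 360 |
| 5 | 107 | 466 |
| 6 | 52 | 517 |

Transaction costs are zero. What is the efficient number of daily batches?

Bargaining reaches the level where marginal profit last exceeds marginal vibration damage.
That holds through level 2 (239 ≥ 114) but not at 3 (175 < 269).

2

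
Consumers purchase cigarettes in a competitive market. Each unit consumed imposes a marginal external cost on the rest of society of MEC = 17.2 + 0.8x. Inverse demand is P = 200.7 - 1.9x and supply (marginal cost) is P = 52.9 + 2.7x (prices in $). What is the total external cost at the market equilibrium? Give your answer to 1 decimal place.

Market equilibrium (private): 52.9 + 2.7x = 200.7 - 1.9x → x_m = 32.1304.
Total external cost = ∫₀^{x_m} (17.2 + 0.8x) dx = 17.2×32.1304 + ½×0.8×32.1304² = 965.5879.

$965.6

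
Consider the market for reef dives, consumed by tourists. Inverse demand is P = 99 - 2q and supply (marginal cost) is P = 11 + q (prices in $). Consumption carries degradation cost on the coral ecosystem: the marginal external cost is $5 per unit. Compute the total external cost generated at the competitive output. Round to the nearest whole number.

$147

Market equilibrium (private): 11 + q = 99 - 2q → q_m = 29.3333.
Total external cost = MEC × q_m = 5 × 29.3333 = 146.6665.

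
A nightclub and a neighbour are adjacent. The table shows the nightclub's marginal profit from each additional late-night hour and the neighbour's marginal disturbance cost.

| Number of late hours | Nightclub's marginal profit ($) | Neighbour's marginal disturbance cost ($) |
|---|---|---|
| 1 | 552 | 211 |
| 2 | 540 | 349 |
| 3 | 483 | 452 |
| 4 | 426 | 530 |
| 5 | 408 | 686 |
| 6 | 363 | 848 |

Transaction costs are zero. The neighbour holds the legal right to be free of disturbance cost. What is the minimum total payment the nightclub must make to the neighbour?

Efficient level: marginal profit ≥ marginal disturbance cost through level 3, so k* = 3.
With the neighbour holding the right, the nightclub must at least compensate total damage at k*: 211 + 349 + 452 = 1012.

$1012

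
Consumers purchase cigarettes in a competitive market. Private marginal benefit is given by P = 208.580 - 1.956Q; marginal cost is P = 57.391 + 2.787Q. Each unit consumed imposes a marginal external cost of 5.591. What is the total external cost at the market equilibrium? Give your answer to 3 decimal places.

Market equilibrium (private): 57.391 + 2.787Q = 208.580 - 1.956Q → Q_m = 31.8762.
Total external cost = MEC × Q_m = 5.591 × 31.8762 = 178.2198.

178.220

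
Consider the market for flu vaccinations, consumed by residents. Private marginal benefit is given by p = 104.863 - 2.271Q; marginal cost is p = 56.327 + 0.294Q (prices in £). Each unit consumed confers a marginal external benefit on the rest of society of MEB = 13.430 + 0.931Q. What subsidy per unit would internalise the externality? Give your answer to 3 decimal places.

subsidy = £48.736 per unit

Social marginal benefit = demand + MEB = 118.293 - 1.340Q.
Set SMB = MC: 118.293 - 1.340Q = 56.327 + 0.294Q → Q* = 37.9229.
The Pigouvian subsidy equals MEB at Q*: 13.430 + 0.931×37.9229 = 48.7362.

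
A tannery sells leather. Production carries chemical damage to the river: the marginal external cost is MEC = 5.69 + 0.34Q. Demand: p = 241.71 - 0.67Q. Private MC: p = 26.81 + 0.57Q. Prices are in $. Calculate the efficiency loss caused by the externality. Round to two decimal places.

DWL = $1321.20

Market equilibrium (private): 26.81 + 0.57Q = 241.71 - 0.67Q → Q_m = 173.3065.
Social marginal cost = private MC + MEC = 32.50 + 0.91Q.
Set SMC = demand: 32.50 + 0.91Q = 241.71 - 0.67Q → Q* = 132.4114.
The loss is the area between SMC and demand from Q* to Q_m; with linear curves that's a triangle of height MEC(Q_m).
DWL = ½ × 40.8951 × 64.6142 = 1321.2021.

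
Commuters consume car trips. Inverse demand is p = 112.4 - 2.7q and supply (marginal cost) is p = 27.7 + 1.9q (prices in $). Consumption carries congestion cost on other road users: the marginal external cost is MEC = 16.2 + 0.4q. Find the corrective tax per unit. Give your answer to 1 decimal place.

Social marginal benefit = demand − MEC = 96.2 - 3.1q.
Set SMB = MC: 96.2 - 3.1q = 27.7 + 1.9q → q* = 13.7000.
The Pigouvian tax equals MEC at q*: 16.2 + 0.4×13.7000 = 21.6800.

tax = $21.7 per unit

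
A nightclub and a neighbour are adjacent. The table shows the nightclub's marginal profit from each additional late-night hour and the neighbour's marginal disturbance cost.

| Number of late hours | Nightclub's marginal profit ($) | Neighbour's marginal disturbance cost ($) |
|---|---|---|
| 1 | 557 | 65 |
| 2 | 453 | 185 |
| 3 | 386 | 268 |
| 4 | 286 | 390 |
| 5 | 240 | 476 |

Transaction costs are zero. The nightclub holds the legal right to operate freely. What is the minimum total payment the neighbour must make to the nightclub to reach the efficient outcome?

Left alone the nightclub would choose level 5 (marginal profit stays positive).
Efficient level: k* = 3 (marginal profit ≥ marginal disturbance cost through 3).
The neighbour must at least cover the nightclub's forgone profit from cutting 5→3: 286 + 240 = 526.

$526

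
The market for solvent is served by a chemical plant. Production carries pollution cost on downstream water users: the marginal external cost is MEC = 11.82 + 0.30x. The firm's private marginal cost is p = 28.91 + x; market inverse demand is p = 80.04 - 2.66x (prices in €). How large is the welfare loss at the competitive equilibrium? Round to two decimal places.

Market equilibrium (private): 28.91 + x = 80.04 - 2.66x → x_m = 13.9699.
Social marginal cost = private MC + MEC = 40.73 + 1.30x.
Set SMC = demand: 40.73 + 1.30x = 80.04 - 2.66x → x* = 9.9268.
The loss is the area between SMC and demand from x* to x_m; with linear curves that's a triangle of height MEC(x_m).
DWL = ½ × 4.0431 × 16.0110 = 32.3670.

DWL = €32.37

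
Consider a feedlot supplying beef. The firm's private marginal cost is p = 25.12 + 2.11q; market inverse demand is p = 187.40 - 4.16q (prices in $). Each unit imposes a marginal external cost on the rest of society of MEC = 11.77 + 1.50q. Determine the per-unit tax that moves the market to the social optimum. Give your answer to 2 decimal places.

tax = $40.83 per unit

Social marginal cost = private MC + MEC = 36.89 + 3.61q.
Set SMC = demand: 36.89 + 3.61q = 187.40 - 4.16q → q* = 19.3707.
The Pigouvian tax equals MEC at q*: 11.77 + 1.50×19.3707 = 40.8261.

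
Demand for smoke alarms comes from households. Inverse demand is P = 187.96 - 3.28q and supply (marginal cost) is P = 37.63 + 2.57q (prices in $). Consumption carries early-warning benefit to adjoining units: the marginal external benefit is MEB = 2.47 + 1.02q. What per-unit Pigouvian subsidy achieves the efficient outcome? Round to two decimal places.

subsidy = $34.74 per unit

Social marginal benefit = demand + MEB = 190.43 - 2.26q.
Set SMB = MC: 190.43 - 2.26q = 37.63 + 2.57q → q* = 31.6356.
The Pigouvian subsidy equals MEB at q*: 2.47 + 1.02×31.6356 = 34.7383.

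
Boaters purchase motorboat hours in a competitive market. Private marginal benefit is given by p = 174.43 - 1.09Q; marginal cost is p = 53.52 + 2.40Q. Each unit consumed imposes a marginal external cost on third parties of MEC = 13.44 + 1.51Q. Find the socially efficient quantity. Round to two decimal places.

Q* = 21.49

Social marginal benefit = demand − MEC = 160.99 - 2.60Q.
Set SMB = MC: 160.99 - 2.60Q = 53.52 + 2.40Q → Q* = 21.4940.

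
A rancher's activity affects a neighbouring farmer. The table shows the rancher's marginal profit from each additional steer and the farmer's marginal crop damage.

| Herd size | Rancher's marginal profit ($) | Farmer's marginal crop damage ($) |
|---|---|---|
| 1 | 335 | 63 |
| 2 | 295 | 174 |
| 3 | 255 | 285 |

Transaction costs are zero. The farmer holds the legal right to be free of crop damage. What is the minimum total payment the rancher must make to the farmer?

$237

Efficient level: marginal profit ≥ marginal crop damage through level 2, so k* = 2.
With the farmer holding the right, the rancher must at least compensate total damage at k*: 63 + 174 = 237.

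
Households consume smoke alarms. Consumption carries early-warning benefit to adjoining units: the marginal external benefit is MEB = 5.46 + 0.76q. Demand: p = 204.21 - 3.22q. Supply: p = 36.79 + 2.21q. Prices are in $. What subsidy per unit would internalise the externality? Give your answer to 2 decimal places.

subsidy = $33.59 per unit

Social marginal benefit = demand + MEB = 209.67 - 2.46q.
Set SMB = MC: 209.67 - 2.46q = 36.79 + 2.21q → q* = 37.0193.
The Pigouvian subsidy equals MEB at q*: 5.46 + 0.76×37.0193 = 33.5947.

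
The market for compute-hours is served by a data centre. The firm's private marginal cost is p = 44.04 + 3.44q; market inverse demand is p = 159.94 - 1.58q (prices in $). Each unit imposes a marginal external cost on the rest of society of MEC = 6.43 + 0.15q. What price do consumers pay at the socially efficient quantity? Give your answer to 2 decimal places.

Social marginal cost = private MC + MEC = 50.47 + 3.59q.
Set SMC = demand: 50.47 + 3.59q = 159.94 - 1.58q → q* = 21.1741.
Consumer price on the demand curve at q*: 159.94 − 1.58×21.1741 = 126.4849.

P = $126.48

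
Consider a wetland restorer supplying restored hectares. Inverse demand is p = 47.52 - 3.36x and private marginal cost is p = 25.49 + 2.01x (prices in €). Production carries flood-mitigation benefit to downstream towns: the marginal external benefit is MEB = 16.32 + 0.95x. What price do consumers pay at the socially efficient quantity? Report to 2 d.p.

P = €18.37

Social marginal cost = private MC − MEB = 9.17 + 1.06x.
Set SMC = demand: 9.17 + 1.06x = 47.52 - 3.36x → x* = 8.6765.
Consumer price on the demand curve at x*: 47.52 − 3.36×8.6765 = 18.3670.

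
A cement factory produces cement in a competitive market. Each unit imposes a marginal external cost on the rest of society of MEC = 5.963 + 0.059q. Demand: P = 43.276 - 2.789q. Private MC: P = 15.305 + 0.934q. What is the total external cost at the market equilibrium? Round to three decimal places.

Market equilibrium (private): 15.305 + 0.934q = 43.276 - 2.789q → q_m = 7.5130.
Total external cost = ∫₀^{q_m} (5.963 + 0.059q) dq = 5.963×7.5130 + ½×0.059×7.5130² = 46.4652.

46.465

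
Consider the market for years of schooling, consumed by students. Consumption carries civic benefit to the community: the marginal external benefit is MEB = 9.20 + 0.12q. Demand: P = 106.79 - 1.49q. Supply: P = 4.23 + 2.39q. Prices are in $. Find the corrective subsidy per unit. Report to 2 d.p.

subsidy = $12.77 per unit

Social marginal benefit = demand + MEB = 115.99 - 1.37q.
Set SMB = MC: 115.99 - 1.37q = 4.23 + 2.39q → q* = 29.7234.
The Pigouvian subsidy equals MEB at q*: 9.20 + 0.12×29.7234 = 12.7668.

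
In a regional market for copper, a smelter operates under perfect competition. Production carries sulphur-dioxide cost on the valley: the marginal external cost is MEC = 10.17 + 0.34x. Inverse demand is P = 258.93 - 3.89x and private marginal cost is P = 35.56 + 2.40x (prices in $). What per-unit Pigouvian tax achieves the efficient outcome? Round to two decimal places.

tax = $21.10 per unit

Social marginal cost = private MC + MEC = 45.73 + 2.74x.
Set SMC = demand: 45.73 + 2.74x = 258.93 - 3.89x → x* = 32.1569.
The Pigouvian tax equals MEC at x*: 10.17 + 0.34×32.1569 = 21.1033.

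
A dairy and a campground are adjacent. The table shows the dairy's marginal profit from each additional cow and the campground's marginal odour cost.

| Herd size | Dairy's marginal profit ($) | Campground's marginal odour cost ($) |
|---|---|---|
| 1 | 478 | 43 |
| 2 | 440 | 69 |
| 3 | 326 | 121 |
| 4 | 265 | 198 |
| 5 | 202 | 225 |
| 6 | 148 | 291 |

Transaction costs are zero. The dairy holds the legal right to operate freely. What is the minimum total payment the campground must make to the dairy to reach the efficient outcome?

Left alone the dairy would choose level 6 (marginal profit stays positive).
Efficient level: k* = 4 (marginal profit ≥ marginal odour cost through 4).
The campground must at least cover the dairy's forgone profit from cutting 6→4: 202 + 148 = 350.

$350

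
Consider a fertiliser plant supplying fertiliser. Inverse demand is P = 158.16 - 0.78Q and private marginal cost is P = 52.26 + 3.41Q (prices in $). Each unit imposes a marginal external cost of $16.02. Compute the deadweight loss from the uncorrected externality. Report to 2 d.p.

DWL = $30.63

Market equilibrium (private): 52.26 + 3.41Q = 158.16 - 0.78Q → Q_m = 25.2745.
Social marginal cost = private MC + MEC = 68.28 + 3.41Q.
Set SMC = demand: 68.28 + 3.41Q = 158.16 - 0.78Q → Q* = 21.4511.
The welfare-loss triangle has base |Q_m − Q*| and height MEC(Q_m) (the vertical gap between SMC and demand is zero at Q* and MEC at Q_m).
DWL = ½ × 3.8234 × 16.0200 = 30.6254.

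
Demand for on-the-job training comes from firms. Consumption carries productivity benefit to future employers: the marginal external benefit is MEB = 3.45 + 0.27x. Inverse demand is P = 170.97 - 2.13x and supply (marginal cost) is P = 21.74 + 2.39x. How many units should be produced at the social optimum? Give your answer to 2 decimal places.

x* = 35.92

Social marginal benefit = demand + MEB = 174.42 - 1.86x.
Set SMB = MC: 174.42 - 1.86x = 21.74 + 2.39x → x* = 35.9247.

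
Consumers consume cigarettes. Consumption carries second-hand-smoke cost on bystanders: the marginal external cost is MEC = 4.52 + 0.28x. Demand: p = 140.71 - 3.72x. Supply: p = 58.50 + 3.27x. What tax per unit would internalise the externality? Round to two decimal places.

Social marginal benefit = demand − MEC = 136.19 - 4.00x.
Set SMB = MC: 136.19 - 4.00x = 58.50 + 3.27x → x* = 10.6864.
The Pigouvian tax equals MEC at x*: 4.52 + 0.28×10.6864 = 7.5122.

tax = 7.51 per unit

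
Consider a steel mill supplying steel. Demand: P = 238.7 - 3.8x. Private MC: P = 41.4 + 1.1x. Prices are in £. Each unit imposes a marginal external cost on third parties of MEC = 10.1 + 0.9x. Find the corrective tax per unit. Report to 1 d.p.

tax = £39.1 per unit

Social marginal cost = private MC + MEC = 51.5 + 2.0x.
Set SMC = demand: 51.5 + 2.0x = 238.7 - 3.8x → x* = 32.2759.
The Pigouvian tax equals MEC at x*: 10.1 + 0.9×32.2759 = 39.1483.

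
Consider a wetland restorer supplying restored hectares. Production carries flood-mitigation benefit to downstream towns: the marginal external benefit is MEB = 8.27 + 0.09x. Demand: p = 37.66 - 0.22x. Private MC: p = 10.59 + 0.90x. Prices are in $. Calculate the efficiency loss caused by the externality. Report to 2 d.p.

DWL = $52.96

Market equilibrium (private): 10.59 + 0.90x = 37.66 - 0.22x → x_m = 24.1696.
Social marginal cost = private MC − MEB = 2.32 + 0.81x.
Set SMC = demand: 2.32 + 0.81x = 37.66 - 0.22x → x* = 34.3107.
The loss is the area between SMC and demand from x* to x_m; with linear curves that's a triangle of height MEB(x_m).
DWL = ½ × 10.1411 × 10.4453 = 52.9634.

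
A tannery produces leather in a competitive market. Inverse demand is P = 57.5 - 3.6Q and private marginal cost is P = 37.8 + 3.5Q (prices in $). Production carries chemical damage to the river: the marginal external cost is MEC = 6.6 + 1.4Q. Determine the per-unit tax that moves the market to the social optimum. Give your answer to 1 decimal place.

tax = $8.8 per unit

Social marginal cost = private MC + MEC = 44.4 + 4.9Q.
Set SMC = demand: 44.4 + 4.9Q = 57.5 - 3.6Q → Q* = 1.5412.
The Pigouvian tax equals MEC at Q*: 6.6 + 1.4×1.5412 = 8.7577.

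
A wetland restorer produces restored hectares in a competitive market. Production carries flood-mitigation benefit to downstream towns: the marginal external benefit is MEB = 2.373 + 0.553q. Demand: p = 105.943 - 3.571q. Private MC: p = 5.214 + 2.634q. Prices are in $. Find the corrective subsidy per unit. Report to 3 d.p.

subsidy = $12.461 per unit

Social marginal cost = private MC − MEB = 2.841 + 2.081q.
Set SMC = demand: 2.841 + 2.081q = 105.943 - 3.571q → q* = 18.2417.
The Pigouvian subsidy equals MEB at q*: 2.373 + 0.553×18.2417 = 12.4607.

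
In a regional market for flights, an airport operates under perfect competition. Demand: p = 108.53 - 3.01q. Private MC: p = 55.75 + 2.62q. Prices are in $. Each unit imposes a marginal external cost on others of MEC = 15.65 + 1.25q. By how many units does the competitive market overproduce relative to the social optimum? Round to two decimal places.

3.98 units

Market equilibrium (private): 55.75 + 2.62q = 108.53 - 3.01q → q_m = 9.3748.
Social marginal cost = private MC + MEC = 71.40 + 3.87q.
Set SMC = demand: 71.40 + 3.87q = 108.53 - 3.01q → q* = 5.3968.
Gap = |9.3748 − 5.3968| = 3.9780.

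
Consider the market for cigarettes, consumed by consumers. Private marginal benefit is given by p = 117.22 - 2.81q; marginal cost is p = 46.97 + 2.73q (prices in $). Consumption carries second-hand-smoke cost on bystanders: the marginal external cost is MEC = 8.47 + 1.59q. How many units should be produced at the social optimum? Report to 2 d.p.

q* = 8.66

Social marginal benefit = demand − MEC = 108.75 - 4.40q.
Set SMB = MC: 108.75 - 4.40q = 46.97 + 2.73q → q* = 8.6648.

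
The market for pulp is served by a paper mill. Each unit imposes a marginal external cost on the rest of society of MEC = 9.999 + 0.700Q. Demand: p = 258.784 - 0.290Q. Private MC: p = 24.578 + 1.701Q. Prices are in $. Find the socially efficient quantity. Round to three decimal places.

Social marginal cost = private MC + MEC = 34.577 + 2.401Q.
Set SMC = demand: 34.577 + 2.401Q = 258.784 - 0.290Q → Q* = 83.3174.

Q* = 83.317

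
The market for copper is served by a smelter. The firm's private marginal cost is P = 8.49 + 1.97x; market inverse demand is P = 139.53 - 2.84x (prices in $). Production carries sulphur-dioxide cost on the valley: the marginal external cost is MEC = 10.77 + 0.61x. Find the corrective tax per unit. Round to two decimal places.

Social marginal cost = private MC + MEC = 19.26 + 2.58x.
Set SMC = demand: 19.26 + 2.58x = 139.53 - 2.84x → x* = 22.1900.
The Pigouvian tax equals MEC at x*: 10.77 + 0.61×22.1900 = 24.3059.

tax = $24.31 per unit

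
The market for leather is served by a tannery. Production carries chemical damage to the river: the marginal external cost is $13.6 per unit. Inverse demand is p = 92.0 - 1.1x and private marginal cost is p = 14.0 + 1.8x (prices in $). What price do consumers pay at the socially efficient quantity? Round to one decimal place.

Social marginal cost = private MC + MEC = 27.6 + 1.8x.
Set SMC = demand: 27.6 + 1.8x = 92.0 - 1.1x → x* = 22.2069.
Consumer price on the demand curve at x*: 92.0 − 1.1×22.2069 = 67.5724.

P = $67.6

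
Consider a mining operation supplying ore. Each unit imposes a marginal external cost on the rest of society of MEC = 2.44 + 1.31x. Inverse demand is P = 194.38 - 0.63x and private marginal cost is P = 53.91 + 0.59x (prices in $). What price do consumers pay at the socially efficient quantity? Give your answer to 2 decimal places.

Social marginal cost = private MC + MEC = 56.35 + 1.90x.
Set SMC = demand: 56.35 + 1.90x = 194.38 - 0.63x → x* = 54.5573.
Consumer price on the demand curve at x*: 194.38 − 0.63×54.5573 = 160.0089.

P = $160.01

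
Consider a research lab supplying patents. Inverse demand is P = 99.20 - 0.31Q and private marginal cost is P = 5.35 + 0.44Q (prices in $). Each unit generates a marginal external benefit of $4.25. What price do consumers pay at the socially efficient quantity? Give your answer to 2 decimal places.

P = $58.65

Social marginal cost = private MC − MEB = 1.10 + 0.44Q.
Set SMC = demand: 1.10 + 0.44Q = 99.20 - 0.31Q → Q* = 130.8000.
Consumer price on the demand curve at Q*: 99.20 − 0.31×130.8000 = 58.6520.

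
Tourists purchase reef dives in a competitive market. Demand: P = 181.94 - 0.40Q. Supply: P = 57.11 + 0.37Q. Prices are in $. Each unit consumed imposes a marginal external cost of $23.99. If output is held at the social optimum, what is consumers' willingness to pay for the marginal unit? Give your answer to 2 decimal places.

P = $129.56

Social marginal benefit = demand − MEC = 157.95 - 0.40Q.
Set SMB = MC: 157.95 - 0.40Q = 57.11 + 0.37Q → Q* = 130.9610.
Consumer price on the demand curve at Q*: 181.94 − 0.40×130.9610 = 129.5556.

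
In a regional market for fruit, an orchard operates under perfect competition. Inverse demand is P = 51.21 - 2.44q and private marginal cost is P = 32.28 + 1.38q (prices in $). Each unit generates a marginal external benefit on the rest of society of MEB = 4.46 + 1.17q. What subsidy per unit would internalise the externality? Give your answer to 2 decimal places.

subsidy = $14.79 per unit

Social marginal cost = private MC − MEB = 27.82 + 0.21q.
Set SMC = demand: 27.82 + 0.21q = 51.21 - 2.44q → q* = 8.8264.
The Pigouvian subsidy equals MEB at q*: 4.46 + 1.17×8.8264 = 14.7869.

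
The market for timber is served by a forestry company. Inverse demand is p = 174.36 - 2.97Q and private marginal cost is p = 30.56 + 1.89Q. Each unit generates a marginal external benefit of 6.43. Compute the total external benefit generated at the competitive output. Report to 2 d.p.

190.25

Market equilibrium (private): 30.56 + 1.89Q = 174.36 - 2.97Q → Q_m = 29.5885.
Total external benefit = MEB × Q_m = 6.43 × 29.5885 = 190.2541.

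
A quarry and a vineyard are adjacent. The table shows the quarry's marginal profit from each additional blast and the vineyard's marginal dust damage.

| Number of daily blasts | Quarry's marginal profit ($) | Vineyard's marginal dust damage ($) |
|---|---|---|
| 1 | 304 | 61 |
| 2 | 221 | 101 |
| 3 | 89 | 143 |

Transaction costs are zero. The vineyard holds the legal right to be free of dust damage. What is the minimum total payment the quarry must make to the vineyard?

Efficient level: marginal profit ≥ marginal dust damage through level 2, so k* = 2.
With the vineyard holding the right, the quarry must at least compensate total damage at k*: 61 + 101 = 162.

$162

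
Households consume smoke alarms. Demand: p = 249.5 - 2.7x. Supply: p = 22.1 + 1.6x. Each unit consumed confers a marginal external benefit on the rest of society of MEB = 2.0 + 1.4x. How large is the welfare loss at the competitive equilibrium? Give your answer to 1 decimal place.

Market equilibrium (private): 22.1 + 1.6x = 249.5 - 2.7x → x_m = 52.8837.
Social marginal benefit = demand + MEB = 251.5 - 1.3x.
Set SMB = MC: 251.5 - 1.3x = 22.1 + 1.6x → x* = 79.1034.
Height of the DWL triangle at x_m is SMB(x_m) − MC(x_m) = MEB(x_m) = 76.0372.
DWL = ½ × 26.2197 × 76.0372 = 996.8363.

DWL = 996.8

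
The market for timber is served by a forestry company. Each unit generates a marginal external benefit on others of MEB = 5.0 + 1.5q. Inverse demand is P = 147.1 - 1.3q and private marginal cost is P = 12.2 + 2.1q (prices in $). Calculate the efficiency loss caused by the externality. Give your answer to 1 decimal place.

Market equilibrium (private): 12.2 + 2.1q = 147.1 - 1.3q → q_m = 39.6765.
Social marginal cost = private MC − MEB = 7.2 + 0.6q.
Set SMC = demand: 7.2 + 0.6q = 147.1 - 1.3q → q* = 73.6316.
The loss is the area between SMC and demand from q* to q_m; with linear curves that's a triangle of height MEB(q_m).
DWL = ½ × 33.9551 × 64.5147 = 1095.3015.

DWL = $1095.3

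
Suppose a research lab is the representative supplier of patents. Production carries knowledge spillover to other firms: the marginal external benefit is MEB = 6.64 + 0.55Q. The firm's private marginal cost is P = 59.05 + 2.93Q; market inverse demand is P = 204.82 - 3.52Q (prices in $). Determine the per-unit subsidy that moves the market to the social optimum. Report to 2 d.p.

subsidy = $20.85 per unit

Social marginal cost = private MC − MEB = 52.41 + 2.38Q.
Set SMC = demand: 52.41 + 2.38Q = 204.82 - 3.52Q → Q* = 25.8322.
The Pigouvian subsidy equals MEB at Q*: 6.64 + 0.55×25.8322 = 20.8477.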